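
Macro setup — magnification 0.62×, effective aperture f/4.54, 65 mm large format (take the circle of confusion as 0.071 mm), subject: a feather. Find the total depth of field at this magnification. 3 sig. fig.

1.68 mm

At magnification m, DoF ≈ 2·N_eff·c/m² = 2 × 4.54 × 0.071 / 0.62² = 0.6447 / 0.3844 ≈ 1.68 mm.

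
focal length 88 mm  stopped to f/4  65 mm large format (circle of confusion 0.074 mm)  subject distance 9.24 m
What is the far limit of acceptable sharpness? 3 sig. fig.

Hyperfocal distance H = f²/(N·c) + f = 88²/(4 × 0.074) + 88 = 7744/0.296 + 88 ≈ 26250.2 mm ≈ 26.25 m.
Far limit Df = s·(H − f)/(H − s) = 9240 × (26250.2 − 88) / (26250.2 − 9240) = 9240 × 26162.2 / 17010.2 ≈ 14211 mm ≈ 14.2 m.

14.2 m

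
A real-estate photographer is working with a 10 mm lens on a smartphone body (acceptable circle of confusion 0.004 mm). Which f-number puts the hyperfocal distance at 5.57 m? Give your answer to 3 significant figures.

Rearrange H = f²/(N·c) + f for N: N = f² / ((H − f)·c).
N = 10² / ((5570 − 10) × 0.004) = 100 / 22.24 ≈ 4.50.

f/4.50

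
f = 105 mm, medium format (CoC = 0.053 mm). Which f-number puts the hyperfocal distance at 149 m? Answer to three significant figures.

Rearrange H = f²/(N·c) + f for N: N = f² / ((H − f)·c).
N = 105² / ((149000 − 105) × 0.053) = 11025 / 7891 ≈ 1.40.

f/1.40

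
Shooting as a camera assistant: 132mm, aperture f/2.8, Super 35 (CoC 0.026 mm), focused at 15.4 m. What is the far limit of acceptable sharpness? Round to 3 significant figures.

Hyperfocal distance H = f²/(N·c) + f = 132²/(2.8 × 0.026) + 132 = 17424/0.0728 + 132 ≈ 239472.7 mm ≈ 239.5 m.
Far limit Df = s·(H − f)/(H − s) = 15400 × (239472.7 − 132) / (239472.7 − 15400) = 15400 × 239340.7 / 224072.7 ≈ 16449 mm ≈ 16.4 m.

16.4 m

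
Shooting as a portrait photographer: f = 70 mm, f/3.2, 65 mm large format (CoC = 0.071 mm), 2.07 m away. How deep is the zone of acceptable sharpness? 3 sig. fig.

387 mm

Hyperfocal distance H = f²/(N·c) + f = 70²/(3.2 × 0.071) + 70 = 4900/0.2272 + 70 ≈ 21636.9 mm ≈ 21.64 m.
Near limit Dn = s·(H − f)/(H + s − 2f) = 2070 × (21636.9 − 70) / (21636.9 + 2070 − 2 × 70) = 2070 × 21566.9 / 23566.9 ≈ 1894.33 mm.
Far limit Df = s·(H − f)/(H − s) = 2070 × (21636.9 − 70) / (21636.9 − 2070) = 2070 × 21566.9 / 19566.9 ≈ 2281.58 mm.
Depth of field = Df − Dn = 2281.58 − 1894.33 ≈ 387.25 mm.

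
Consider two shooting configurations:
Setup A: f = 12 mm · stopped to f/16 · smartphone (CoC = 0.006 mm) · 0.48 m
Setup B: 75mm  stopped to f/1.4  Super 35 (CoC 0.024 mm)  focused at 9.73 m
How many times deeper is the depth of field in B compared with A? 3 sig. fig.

3.39

Setup A: H = 12²/(16×0.006) + 12 ≈ 1512.0 mm; DoF = Df − Dn = 697.67 − 365.85 ≈ 331.82 mm.
Setup B: H = 75²/(1.4×0.024) + 75 ≈ 167485.7 mm; DoF = Df − Dn = 10325.5 − 9199.4 ≈ 1126.1 mm.
Ratio = 1126.1 / 331.82 ≈ 3.39.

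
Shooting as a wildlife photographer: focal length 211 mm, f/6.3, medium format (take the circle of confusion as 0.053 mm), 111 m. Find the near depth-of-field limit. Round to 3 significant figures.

Hyperfocal distance H = f²/(N·c) + f = 211²/(6.3 × 0.053) + 211 = 44521/0.3339 + 211 ≈ 133547.3 mm ≈ 133.5 m.
Near limit Dn = s·(H − f)/(H + s − 2f) = 111000 × (133547.3 − 211) / (133547.3 + 111000 − 2 × 211) = 111000 × 133336.3 / 244125.3 ≈ 60626 mm ≈ 60.6 m.

60.6 m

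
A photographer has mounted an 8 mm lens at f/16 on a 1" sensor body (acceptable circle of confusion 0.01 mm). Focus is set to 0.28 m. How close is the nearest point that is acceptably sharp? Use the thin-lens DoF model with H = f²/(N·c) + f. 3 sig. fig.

Hyperfocal distance H = f²/(N·c) + f = 8²/(16 × 0.01) + 8 = 64/0.16 + 8 ≈ 408.0 mm ≈ 0.408 m.
Near limit Dn = s·(H − f)/(H + s − 2f) = 280 × (408.0 − 8) / (408.0 + 280 − 2 × 8) = 280 × 400.0 / 672.0 ≈ 166.67 mm.

167 mm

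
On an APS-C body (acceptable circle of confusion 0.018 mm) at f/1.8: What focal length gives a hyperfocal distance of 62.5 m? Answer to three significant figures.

From H = f²/(N·c) + f, with f ≪ H: f ≈ √(H·N·c) = √(62500 × 1.8 × 0.018) = √2025.0 ≈ 45.00 mm.
The +f correction barely moves this — solving exactly, f² + N·c·f − N·c·H = 0 ⇒ f = (−N·c + √((N·c)² + 4·N·c·H))/2 = (−0.0324 + √8100.0)/2 ≈ 44.984 mm, so f ≈ 45.0 mm.

45.0 mm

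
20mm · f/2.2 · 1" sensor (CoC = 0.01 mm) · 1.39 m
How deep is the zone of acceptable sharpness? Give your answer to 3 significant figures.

Hyperfocal distance H = f²/(N·c) + f = 20²/(2.2 × 0.01) + 20 = 400/0.022 + 20 ≈ 18201.8 mm ≈ 18.20 m.
Near limit Dn = s·(H − f)/(H + s − 2f) = 1390 × (18201.8 − 20) / (18201.8 + 1390 − 2 × 20) = 1390 × 18181.8 / 19551.8 ≈ 1292.60 mm.
Far limit Df = s·(H − f)/(H − s) = 1390 × (18201.8 − 20) / (18201.8 − 1390) = 1390 × 18181.8 / 16811.8 ≈ 1503.27 mm.
Depth of field = Df − Dn = 1503.27 − 1292.60 ≈ 210.67 mm.

211 mm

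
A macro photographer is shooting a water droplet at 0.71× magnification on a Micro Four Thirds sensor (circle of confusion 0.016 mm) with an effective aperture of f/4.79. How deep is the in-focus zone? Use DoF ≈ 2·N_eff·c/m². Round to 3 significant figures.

0.304 mm

At magnification m, DoF ≈ 2·N_eff·c/m² = 2 × 4.79 × 0.016 / 0.71² = 0.1533 / 0.5041 ≈ 0.304 mm.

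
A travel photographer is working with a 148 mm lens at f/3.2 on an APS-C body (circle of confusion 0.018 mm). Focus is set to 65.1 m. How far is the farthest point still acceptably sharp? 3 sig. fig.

Hyperfocal distance H = f²/(N·c) + f = 148²/(3.2 × 0.018) + 148 = 21904/0.0576 + 148 ≈ 380425.8 mm ≈ 380.4 m.
Far limit Df = s·(H − f)/(H − s) = 65100 × (380425.8 − 148) / (380425.8 − 65100) = 65100 × 380277.8 / 315325.8 ≈ 78510 mm ≈ 78.5 m.

78.5 m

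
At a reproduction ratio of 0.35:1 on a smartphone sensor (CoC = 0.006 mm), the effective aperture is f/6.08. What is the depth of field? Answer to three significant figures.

0.596 mm

At magnification m, DoF ≈ 2·N_eff·c/m² = 2 × 6.08 × 0.006 / 0.35² = 0.07296 / 0.1225 ≈ 0.596 mm.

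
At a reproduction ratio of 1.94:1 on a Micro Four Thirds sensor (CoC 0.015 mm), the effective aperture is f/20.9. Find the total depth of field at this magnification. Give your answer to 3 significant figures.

0.167 mm

At magnification m, DoF ≈ 2·N_eff·c/m² = 2 × 20.9 × 0.015 / 1.94² = 0.627 / 3.764 ≈ 0.167 mm.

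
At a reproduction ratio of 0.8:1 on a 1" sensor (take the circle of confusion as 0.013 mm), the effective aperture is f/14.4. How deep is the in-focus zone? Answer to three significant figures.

0.585 mm

At magnification m, DoF ≈ 2·N_eff·c/m² = 2 × 14.4 × 0.013 / 0.8² = 0.3744 / 0.64 ≈ 0.585 mm.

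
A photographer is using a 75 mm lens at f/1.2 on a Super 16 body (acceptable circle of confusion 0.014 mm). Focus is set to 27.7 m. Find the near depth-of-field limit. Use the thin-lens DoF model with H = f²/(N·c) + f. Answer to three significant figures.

25.6 m

Hyperfocal distance H = f²/(N·c) + f = 75²/(1.2 × 0.014) + 75 = 5625/0.0168 + 75 ≈ 334896.4 mm ≈ 334.9 m.
Near limit Dn = s·(H − f)/(H + s − 2f) = 27700 × (334896.4 − 75) / (334896.4 + 27700 − 2 × 75) = 27700 × 334821.4 / 362446.4 ≈ 25589 mm ≈ 25.6 m.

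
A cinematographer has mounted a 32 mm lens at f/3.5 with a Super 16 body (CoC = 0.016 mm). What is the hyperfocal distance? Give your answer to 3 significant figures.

Hyperfocal distance H = f²/(N·c) + f = 32²/(3.5 × 0.016) + 32 = 1024/0.056 + 32 ≈ 18317.7 mm ≈ 18.3 m.

18.3 m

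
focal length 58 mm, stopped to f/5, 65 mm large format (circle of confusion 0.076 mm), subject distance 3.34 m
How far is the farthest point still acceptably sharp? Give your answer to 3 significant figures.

Hyperfocal distance H = f²/(N·c) + f = 58²/(5 × 0.076) + 58 = 3364/0.38 + 58 ≈ 8910.6 mm ≈ 8.911 m.
Far limit Df = s·(H − f)/(H − s) = 3340 × (8910.6 − 58) / (8910.6 − 3340) = 3340 × 8852.6 / 5570.6 ≈ 5307.8 mm ≈ 5.31 m.

5.31 m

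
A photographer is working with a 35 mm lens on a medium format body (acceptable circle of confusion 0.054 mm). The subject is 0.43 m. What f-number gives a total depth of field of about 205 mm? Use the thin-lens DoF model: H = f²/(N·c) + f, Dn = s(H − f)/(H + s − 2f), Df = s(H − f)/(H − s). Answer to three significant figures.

f/13

Write h = H − f = f²/(N·c). The thin-lens limits are Dn = s·h/(h + (s−f)) and Df = s·h/(h − (s−f)), so DoF = Df − Dn = 2·s·(s−f)·h / (h² − (s−f)²).
That is a quadratic in h: DoF·h² − 2·s·(s−f)·h − DoF·(s−f)² = 0 ⇒ h = (s−f)·(s + √(s² + DoF²)) / DoF = 395 × (430 + √(430² + 205²)) / 205 = 395 × (430 + 476.366) / 205 ≈ 1746.4 mm.
Then N = f²/(c·h) = 35² / (0.054 × 1746.4) = 1225 / 94.306 ≈ 13.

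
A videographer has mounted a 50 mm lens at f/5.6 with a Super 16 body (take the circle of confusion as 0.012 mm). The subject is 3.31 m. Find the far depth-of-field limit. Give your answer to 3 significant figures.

Hyperfocal distance H = f²/(N·c) + f = 50²/(5.6 × 0.012) + 50 = 2500/0.0672 + 50 ≈ 37252.4 mm ≈ 37.25 m.
Far limit Df = s·(H − f)/(H − s) = 3310 × (37252.4 − 50) / (37252.4 − 3310) = 3310 × 37202.4 / 33942.4 ≈ 3627.9 mm ≈ 3.63 m.

3.63 m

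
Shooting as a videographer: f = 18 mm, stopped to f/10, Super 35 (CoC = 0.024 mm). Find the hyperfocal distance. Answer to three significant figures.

Hyperfocal distance H = f²/(N·c) + f = 18²/(10 × 0.024) + 18 = 324/0.24 + 18 ≈ 1368.0 mm ≈ 1.37 m.

1.37 m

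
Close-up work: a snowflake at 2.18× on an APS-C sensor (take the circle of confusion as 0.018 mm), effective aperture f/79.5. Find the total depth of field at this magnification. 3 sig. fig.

0.602 mm

At magnification m, DoF ≈ 2·N_eff·c/m² = 2 × 79.5 × 0.018 / 2.18² = 2.862 / 4.752 ≈ 0.602 mm.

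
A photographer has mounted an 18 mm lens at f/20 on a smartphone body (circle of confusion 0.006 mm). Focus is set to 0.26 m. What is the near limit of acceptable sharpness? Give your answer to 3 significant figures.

239 mm

Hyperfocal distance H = f²/(N·c) + f = 18²/(20 × 0.006) + 18 = 324/0.12 + 18 ≈ 2718.0 mm ≈ 2.718 m.
Near limit Dn = s·(H − f)/(H + s − 2f) = 260 × (2718.0 − 18) / (2718.0 + 260 − 2 × 18) = 260 × 2700.0 / 2942.0 ≈ 238.61 mm.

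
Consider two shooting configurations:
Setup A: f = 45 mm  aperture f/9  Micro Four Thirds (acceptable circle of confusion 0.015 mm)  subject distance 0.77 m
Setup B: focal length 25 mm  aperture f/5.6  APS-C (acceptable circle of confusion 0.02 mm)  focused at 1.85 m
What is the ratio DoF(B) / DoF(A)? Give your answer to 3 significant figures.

Setup A: H = 45²/(9×0.015) + 45 ≈ 15045.0 mm; DoF = Df − Dn = 809.107 − 734.499 ≈ 74.608 mm.
Setup B: H = 25²/(5.6×0.02) + 25 ≈ 5605.4 mm; DoF = Df − Dn = 2749.0 − 1394.1 ≈ 1354.9 mm.
Ratio = 1354.9 / 74.608 ≈ 18.2.

18.2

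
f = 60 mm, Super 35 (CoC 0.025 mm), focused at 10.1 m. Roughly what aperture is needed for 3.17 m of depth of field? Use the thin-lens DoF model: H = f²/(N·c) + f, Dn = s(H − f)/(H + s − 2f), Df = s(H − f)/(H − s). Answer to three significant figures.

f/2.20

Write h = H − f = f²/(N·c). The thin-lens limits are Dn = s·h/(h + (s−f)) and Df = s·h/(h − (s−f)), so DoF = Df − Dn = 2·s·(s−f)·h / (h² − (s−f)²).
That is a quadratic in h: DoF·h² − 2·s·(s−f)·h − DoF·(s−f)² = 0 ⇒ h = (s−f)·(s + √(s² + DoF²)) / DoF = 10040 × (10100 + √(10100² + 3170²)) / 3170 = 10040 × (10100 + 10585.8) / 3170 ≈ 65516 mm.
Then N = f²/(c·h) = 60² / (0.025 × 65516) = 3600 / 1637.9 ≈ 2.20.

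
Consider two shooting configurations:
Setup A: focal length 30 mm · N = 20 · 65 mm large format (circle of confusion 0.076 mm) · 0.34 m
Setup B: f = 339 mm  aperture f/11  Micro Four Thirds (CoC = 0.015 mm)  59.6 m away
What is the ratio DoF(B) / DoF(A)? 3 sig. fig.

20.8

Setup A: H = 30²/(20×0.076) + 30 ≈ 622.1 mm; DoF = Df − Dn = 713.62 − 223.16 ≈ 490.46 mm.
Setup B: H = 339²/(11×0.015) + 339 ≈ 696829.9 mm; DoF = Df − Dn = 65143 − 54927 ≈ 10216 mm.
Ratio = 10216 / 490.46 ≈ 20.8.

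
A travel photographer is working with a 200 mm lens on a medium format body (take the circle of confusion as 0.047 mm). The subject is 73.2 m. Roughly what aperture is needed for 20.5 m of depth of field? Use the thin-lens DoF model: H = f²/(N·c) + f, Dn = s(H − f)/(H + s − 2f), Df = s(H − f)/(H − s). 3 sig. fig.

Write h = H − f = f²/(N·c). The thin-lens limits are Dn = s·h/(h + (s−f)) and Df = s·h/(h − (s−f)), so DoF = Df − Dn = 2·s·(s−f)·h / (h² − (s−f)²).
That is a quadratic in h: DoF·h² − 2·s·(s−f)·h − DoF·(s−f)² = 0 ⇒ h = (s−f)·(s + √(s² + DoF²)) / DoF = 73000 × (73200 + √(73200² + 20500²)) / 20500 = 73000 × (73200 + 76016.4) / 20500 ≈ 531356 mm.
Then N = f²/(c·h) = 200² / (0.047 × 531356) = 40000 / 24974 ≈ 1.60.

f/1.60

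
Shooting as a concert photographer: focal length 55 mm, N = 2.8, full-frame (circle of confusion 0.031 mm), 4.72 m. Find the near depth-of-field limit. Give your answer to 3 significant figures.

4.16 m

Hyperfocal distance H = f²/(N·c) + f = 55²/(2.8 × 0.031) + 55 = 3025/0.0868 + 55 ≈ 34905.2 mm ≈ 34.91 m.
Near limit Dn = s·(H − f)/(H + s − 2f) = 4720 × (34905.2 − 55) / (34905.2 + 4720 − 2 × 55) = 4720 × 34850.2 / 39515.2 ≈ 4162.8 mm ≈ 4.16 m.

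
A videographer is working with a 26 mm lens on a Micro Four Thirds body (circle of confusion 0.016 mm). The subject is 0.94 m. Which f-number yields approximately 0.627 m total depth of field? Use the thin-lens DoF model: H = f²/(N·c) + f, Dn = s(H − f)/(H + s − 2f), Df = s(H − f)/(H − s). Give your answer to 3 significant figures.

f/14

Write h = H − f = f²/(N·c). The thin-lens limits are Dn = s·h/(h + (s−f)) and Df = s·h/(h − (s−f)), so DoF = Df − Dn = 2·s·(s−f)·h / (h² − (s−f)²).
That is a quadratic in h: DoF·h² − 2·s·(s−f)·h − DoF·(s−f)² = 0 ⇒ h = (s−f)·(s + √(s² + DoF²)) / DoF = 914 × (940 + √(940² + 627²)) / 627 = 914 × (940 + 1129.92) / 627 ≈ 3017.4 mm.
Then N = f²/(c·h) = 26² / (0.016 × 3017.4) = 676 / 48.278 ≈ 14.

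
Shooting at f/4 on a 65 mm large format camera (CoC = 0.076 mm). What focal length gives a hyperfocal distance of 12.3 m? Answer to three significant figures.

From H = f²/(N·c) + f, with f ≪ H: f ≈ √(H·N·c) = √(12300 × 4 × 0.076) = √3739.2 ≈ 61.15 mm.
Exact: f² + N·c·f − N·c·H = 0 ⇒ f = (−N·c + √((N·c)² + 4·N·c·H))/2 = (−0.304 + √14957)/2 ≈ 60.997 mm ≈ 61.0 mm.

61.0 mm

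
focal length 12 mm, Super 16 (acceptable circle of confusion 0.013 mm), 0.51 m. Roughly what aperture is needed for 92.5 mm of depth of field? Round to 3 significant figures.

f/2.00

Write h = H − f = f²/(N·c). The thin-lens limits are Dn = s·h/(h + (s−f)) and Df = s·h/(h − (s−f)), so DoF = Df − Dn = 2·s·(s−f)·h / (h² − (s−f)²).
That is a quadratic in h: DoF·h² − 2·s·(s−f)·h − DoF·(s−f)² = 0 ⇒ h = (s−f)·(s + √(s² + DoF²)) / DoF = 498 × (510 + √(510² + 92.5²)) / 92.5 = 498 × (510 + 518.321) / 92.5 ≈ 5536.3 mm.
Then N = f²/(c·h) = 12² / (0.013 × 5536.3) = 144 / 71.971 ≈ 2.00.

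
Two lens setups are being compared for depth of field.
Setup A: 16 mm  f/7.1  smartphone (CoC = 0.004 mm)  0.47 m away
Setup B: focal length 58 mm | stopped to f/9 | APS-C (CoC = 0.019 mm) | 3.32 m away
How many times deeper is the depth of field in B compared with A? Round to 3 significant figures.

Setup A: H = 16²/(7.1×0.004) + 16 ≈ 9030.1 mm; DoF = Df − Dn = 494.927 − 447.463 ≈ 47.464 mm.
Setup B: H = 58²/(9×0.019) + 58 ≈ 19730.5 mm; DoF = Df − Dn = 3979.9 − 2847.8 ≈ 1132.1 mm.
Ratio = 1132.1 / 47.464 ≈ 23.9.

23.9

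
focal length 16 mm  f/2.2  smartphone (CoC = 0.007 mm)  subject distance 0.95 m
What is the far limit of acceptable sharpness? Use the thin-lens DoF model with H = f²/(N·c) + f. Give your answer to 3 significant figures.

Hyperfocal distance H = f²/(N·c) + f = 16²/(2.2 × 0.007) + 16 = 256/0.0154 + 16 ≈ 16639.4 mm ≈ 16.64 m.
Far limit Df = s·(H − f)/(H − s) = 950 × (16639.4 − 16) / (16639.4 − 950) = 950 × 16623.4 / 15689.4 ≈ 1006.6 mm ≈ 1.01 m.

1.01 m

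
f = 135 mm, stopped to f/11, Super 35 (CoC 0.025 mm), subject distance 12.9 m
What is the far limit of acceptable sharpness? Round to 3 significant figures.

Hyperfocal distance H = f²/(N·c) + f = 135²/(11 × 0.025) + 135 = 18225/0.275 + 135 ≈ 66407.7 mm ≈ 66.41 m.
Far limit Df = s·(H − f)/(H − s) = 12900 × (66407.7 − 135) / (66407.7 − 12900) = 12900 × 66272.7 / 53507.7 ≈ 15977 mm ≈ 16.0 m.

16.0 m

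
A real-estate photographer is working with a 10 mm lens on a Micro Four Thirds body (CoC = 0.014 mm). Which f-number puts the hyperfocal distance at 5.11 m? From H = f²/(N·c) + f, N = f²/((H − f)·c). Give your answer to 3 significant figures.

Rearrange H = f²/(N·c) + f for N: N = f² / ((H − f)·c).
N = 10² / ((5110 − 10) × 0.014) = 100 / 71.40 ≈ 1.40.

f/1.40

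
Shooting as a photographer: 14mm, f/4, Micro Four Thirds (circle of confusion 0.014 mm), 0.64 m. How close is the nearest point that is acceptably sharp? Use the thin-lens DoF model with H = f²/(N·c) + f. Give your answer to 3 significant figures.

Hyperfocal distance H = f²/(N·c) + f = 14²/(4 × 0.014) + 14 = 196/0.056 + 14 ≈ 3514.0 mm ≈ 3.514 m.
Near limit Dn = s·(H − f)/(H + s − 2f) = 640 × (3514.0 − 14) / (3514.0 + 640 − 2 × 14) = 640 × 3500.0 / 4126.0 ≈ 542.90 mm ≈ 0.543 m.

0.543 m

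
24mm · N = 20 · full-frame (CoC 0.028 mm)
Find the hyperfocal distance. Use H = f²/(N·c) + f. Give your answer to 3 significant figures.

Hyperfocal distance H = f²/(N·c) + f = 24²/(20 × 0.028) + 24 = 576/0.56 + 24 ≈ 1052.6 mm ≈ 1.05 m.

1.05 m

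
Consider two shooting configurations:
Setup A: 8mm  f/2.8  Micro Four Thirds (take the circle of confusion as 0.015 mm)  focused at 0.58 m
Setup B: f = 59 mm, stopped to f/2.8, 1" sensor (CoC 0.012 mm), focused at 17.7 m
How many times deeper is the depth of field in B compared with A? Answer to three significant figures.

12.2

Setup A: H = 8²/(2.8×0.015) + 8 ≈ 1531.8 mm; DoF = Df − Dn = 928.56 − 421.70 ≈ 506.86 mm.
Setup B: H = 59²/(2.8×0.012) + 59 ≈ 103660.2 mm; DoF = Df − Dn = 21332.4 − 15124.6 ≈ 6207.8 mm.
Ratio = 6207.8 / 506.86 ≈ 12.2.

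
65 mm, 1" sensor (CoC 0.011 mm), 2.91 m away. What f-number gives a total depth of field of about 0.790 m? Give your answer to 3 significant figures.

Write h = H − f = f²/(N·c). The thin-lens limits are Dn = s·h/(h + (s−f)) and Df = s·h/(h − (s−f)), so DoF = Df − Dn = 2·s·(s−f)·h / (h² − (s−f)²).
That is a quadratic in h: DoF·h² − 2·s·(s−f)·h − DoF·(s−f)² = 0 ⇒ h = (s−f)·(s + √(s² + DoF²)) / DoF = 2845 × (2910 + √(2910² + 790²)) / 790 = 2845 × (2910 + 3015.33) / 790 ≈ 21339 mm.
Then N = f²/(c·h) = 65² / (0.011 × 21339) = 4225 / 234.73 ≈ 18.

f/18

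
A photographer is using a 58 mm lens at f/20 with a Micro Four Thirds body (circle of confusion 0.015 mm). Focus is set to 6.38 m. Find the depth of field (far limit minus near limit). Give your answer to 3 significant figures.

10.5 m

Hyperfocal distance H = f²/(N·c) + f = 58²/(20 × 0.015) + 58 = 3364/0.3 + 58 ≈ 11271.3 mm ≈ 11.27 m.
Near limit Dn = s·(H − f)/(H + s − 2f) = 6380 × (11271.3 − 58) / (11271.3 + 6380 − 2 × 58) = 6380 × 11213.3 / 17535.3 ≈ 4080 mm.
Far limit Df = s·(H − f)/(H − s) = 6380 × (11271.3 − 58) / (11271.3 − 6380) = 6380 × 11213.3 / 4891.3 ≈ 14626 mm.
Depth of field = Df − Dn = 14626 − 4080 ≈ 10546 mm ≈ 10.5 m.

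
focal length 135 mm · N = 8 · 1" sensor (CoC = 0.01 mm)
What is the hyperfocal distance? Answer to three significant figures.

Hyperfocal distance H = f²/(N·c) + f = 135²/(8 × 0.01) + 135 = 18225/0.08 + 135 ≈ 227947.5 mm ≈ 228 m.

228 m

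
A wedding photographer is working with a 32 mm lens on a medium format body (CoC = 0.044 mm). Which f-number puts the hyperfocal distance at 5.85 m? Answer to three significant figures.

f/4

Rearrange H = f²/(N·c) + f for N: N = f² / ((H − f)·c).
N = 32² / ((5850 − 32) × 0.044) = 1024 / 256.0 ≈ 4.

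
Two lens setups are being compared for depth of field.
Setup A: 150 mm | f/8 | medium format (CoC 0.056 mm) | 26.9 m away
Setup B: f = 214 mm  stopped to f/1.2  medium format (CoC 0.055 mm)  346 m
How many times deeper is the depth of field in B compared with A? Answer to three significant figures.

Setup A: H = 150²/(8×0.056) + 150 ≈ 50373.2 mm; DoF = Df − Dn = 57555 − 17552 ≈ 40003 mm.
Setup B: H = 214²/(1.2×0.055) + 214 ≈ 694092.8 mm; DoF = Df − Dn = 689707 − 230923 ≈ 458784 mm.
Ratio = 458784 / 40003 ≈ 11.5.

11.5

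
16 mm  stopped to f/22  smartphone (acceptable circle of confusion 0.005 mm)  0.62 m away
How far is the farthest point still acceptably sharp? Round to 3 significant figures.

0.837 m

Hyperfocal distance H = f²/(N·c) + f = 16²/(22 × 0.005) + 16 = 256/0.11 + 16 ≈ 2343.3 mm ≈ 2.343 m.
Far limit Df = s·(H − f)/(H − s) = 620 × (2343.3 − 16) / (2343.3 − 620) = 620 × 2327.3 / 1723.3 ≈ 837.31 mm ≈ 0.837 m.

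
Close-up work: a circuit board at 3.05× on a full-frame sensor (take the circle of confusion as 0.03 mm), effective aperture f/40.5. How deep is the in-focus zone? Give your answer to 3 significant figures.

0.261 mm

At magnification m, DoF ≈ 2·N_eff·c/m² = 2 × 40.5 × 0.03 / 3.05² = 2.43 / 9.302 ≈ 0.261 mm.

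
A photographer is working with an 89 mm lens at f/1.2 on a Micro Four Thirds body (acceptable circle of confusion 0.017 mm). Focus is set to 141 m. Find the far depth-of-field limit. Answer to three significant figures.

Hyperfocal distance H = f²/(N·c) + f = 89²/(1.2 × 0.017) + 89 = 7921/0.0204 + 89 ≈ 388373.3 mm ≈ 388.4 m.
Far limit Df = s·(H − f)/(H − s) = 141000 × (388373.3 − 89) / (388373.3 − 141000) = 141000 × 388284.3 / 247373.3 ≈ 221318 mm ≈ 221 m.

221 m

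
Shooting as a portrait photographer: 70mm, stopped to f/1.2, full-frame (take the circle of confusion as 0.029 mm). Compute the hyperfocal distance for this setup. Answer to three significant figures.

Hyperfocal distance H = f²/(N·c) + f = 70²/(1.2 × 0.029) + 70 = 4900/0.0348 + 70 ≈ 140874.6 mm ≈ 141 m.

141 m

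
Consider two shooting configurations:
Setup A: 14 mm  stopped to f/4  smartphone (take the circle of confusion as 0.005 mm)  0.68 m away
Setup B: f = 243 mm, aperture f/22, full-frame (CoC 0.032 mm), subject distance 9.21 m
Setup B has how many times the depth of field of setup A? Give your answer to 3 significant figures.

21.5

Setup A: H = 14²/(4×0.005) + 14 ≈ 9814.0 mm; DoF = Df − Dn = 729.582 − 636.728 ≈ 92.854 mm.
Setup B: H = 243²/(22×0.032) + 243 ≈ 84119.4 mm; DoF = Df − Dn = 10312.5 − 8320.5 ≈ 1992.0 mm.
Ratio = 1992.0 / 92.854 ≈ 21.5.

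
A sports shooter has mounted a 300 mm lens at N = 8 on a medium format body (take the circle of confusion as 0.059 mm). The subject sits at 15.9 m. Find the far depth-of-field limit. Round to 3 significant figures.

17.3 m

Hyperfocal distance H = f²/(N·c) + f = 300²/(8 × 0.059) + 300 = 90000/0.472 + 300 ≈ 190978.0 mm ≈ 191.0 m.
Far limit Df = s·(H − f)/(H − s) = 15900 × (190978.0 − 300) / (190978.0 − 15900) = 15900 × 190678.0 / 175078.0 ≈ 17317 mm ≈ 17.3 m.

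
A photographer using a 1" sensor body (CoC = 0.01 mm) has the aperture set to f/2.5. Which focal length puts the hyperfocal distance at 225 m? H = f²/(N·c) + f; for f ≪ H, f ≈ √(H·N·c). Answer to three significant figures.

75.0 mm

From H = f²/(N·c) + f, with f ≪ H: f ≈ √(H·N·c) = √(225000 × 2.5 × 0.01) = √5625.0 ≈ 75.00 mm.
The +f correction barely moves this — solving exactly, f² + N·c·f − N·c·H = 0 ⇒ f = (−N·c + √((N·c)² + 4·N·c·H))/2 = (−0.025 + √22500)/2 ≈ 74.988 mm, so f ≈ 75.0 mm.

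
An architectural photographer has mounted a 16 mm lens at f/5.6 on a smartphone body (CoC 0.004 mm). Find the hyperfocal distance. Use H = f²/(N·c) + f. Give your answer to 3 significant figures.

11.4 m

Hyperfocal distance H = f²/(N·c) + f = 16²/(5.6 × 0.004) + 16 = 256/0.0224 + 16 ≈ 11444.6 mm ≈ 11.4 m.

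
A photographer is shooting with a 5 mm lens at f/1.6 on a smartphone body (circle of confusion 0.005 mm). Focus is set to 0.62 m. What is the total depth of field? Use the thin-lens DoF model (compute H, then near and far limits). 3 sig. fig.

Hyperfocal distance H = f²/(N·c) + f = 5²/(1.6 × 0.005) + 5 = 25/0.008 + 5 ≈ 3130.0 mm ≈ 3.130 m.
Near limit Dn = s·(H − f)/(H + s − 2f) = 620 × (3130.0 − 5) / (3130.0 + 620 − 2 × 5) = 620 × 3125.0 / 3740.0 ≈ 518.05 mm.
Far limit Df = s·(H − f)/(H − s) = 620 × (3130.0 − 5) / (3130.0 − 620) = 620 × 3125.0 / 2510.0 ≈ 771.91 mm.
Depth of field = Df − Dn = 771.91 − 518.05 ≈ 253.86 mm.

254 mm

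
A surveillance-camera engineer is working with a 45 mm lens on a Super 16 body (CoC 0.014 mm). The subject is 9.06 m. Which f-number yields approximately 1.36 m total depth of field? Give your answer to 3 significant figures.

Write h = H − f = f²/(N·c). The thin-lens limits are Dn = s·h/(h + (s−f)) and Df = s·h/(h − (s−f)), so DoF = Df − Dn = 2·s·(s−f)·h / (h² − (s−f)²).
That is a quadratic in h: DoF·h² − 2·s·(s−f)·h − DoF·(s−f)² = 0 ⇒ h = (s−f)·(s + √(s² + DoF²)) / DoF = 9015 × (9060 + √(9060² + 1360²)) / 1360 = 9015 × (9060 + 9161.51) / 1360 ≈ 120784 mm.
Then N = f²/(c·h) = 45² / (0.014 × 120784) = 2025 / 1691.0 ≈ 1.20.

f/1.20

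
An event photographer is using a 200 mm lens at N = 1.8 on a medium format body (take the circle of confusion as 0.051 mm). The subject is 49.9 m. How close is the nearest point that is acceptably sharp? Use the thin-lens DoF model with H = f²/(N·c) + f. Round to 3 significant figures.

Hyperfocal distance H = f²/(N·c) + f = 200²/(1.8 × 0.051) + 200 = 40000/0.0918 + 200 ≈ 435929.8 mm ≈ 435.9 m.
Near limit Dn = s·(H − f)/(H + s − 2f) = 49900 × (435929.8 − 200) / (435929.8 + 49900 − 2 × 200) = 49900 × 435729.8 / 485429.8 ≈ 44791 mm ≈ 44.8 m.

44.8 m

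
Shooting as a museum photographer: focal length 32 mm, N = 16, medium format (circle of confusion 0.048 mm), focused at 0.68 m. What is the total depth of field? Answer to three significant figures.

0.865 m

Hyperfocal distance H = f²/(N·c) + f = 32²/(16 × 0.048) + 32 = 1024/0.768 + 32 ≈ 1365.3 mm ≈ 1.365 m.
Near limit Dn = s·(H − f)/(H + s − 2f) = 680 × (1365.3 − 32) / (1365.3 + 680 − 2 × 32) = 680 × 1333.3 / 1981.3 ≈ 457.60 mm.
Far limit Df = s·(H − f)/(H − s) = 680 × (1365.3 − 32) / (1365.3 − 680) = 680 × 1333.3 / 685.3 ≈ 1322.96 mm.
Depth of field = Df − Dn = 1322.96 − 457.60 ≈ 865.36 mm ≈ 0.865 m.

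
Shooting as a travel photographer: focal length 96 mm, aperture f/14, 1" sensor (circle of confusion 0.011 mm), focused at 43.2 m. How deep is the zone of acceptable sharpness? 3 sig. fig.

129 m

Hyperfocal distance H = f²/(N·c) + f = 96²/(14 × 0.011) + 96 = 9216/0.154 + 96 ≈ 59940.2 mm ≈ 59.94 m.
Near limit Dn = s·(H − f)/(H + s − 2f) = 43200 × (59940.2 − 96) / (59940.2 + 43200 − 2 × 96) = 43200 × 59844.2 / 102948.2 ≈ 25112 mm.
Far limit Df = s·(H − f)/(H − s) = 43200 × (59940.2 − 96) / (59940.2 − 43200) = 43200 × 59844.2 / 16740.2 ≈ 154435 mm.
Depth of field = Df − Dn = 154435 − 25112 ≈ 129323 mm ≈ 129 m.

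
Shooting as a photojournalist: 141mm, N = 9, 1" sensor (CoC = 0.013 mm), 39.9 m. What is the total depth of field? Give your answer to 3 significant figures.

19.8 m

Hyperfocal distance H = f²/(N·c) + f = 141²/(9 × 0.013) + 141 = 19881/0.117 + 141 ≈ 170064.1 mm ≈ 170.1 m.
Near limit Dn = s·(H − f)/(H + s − 2f) = 39900 × (170064.1 − 141) / (170064.1 + 39900 − 2 × 141) = 39900 × 169923.1 / 209682.1 ≈ 32334 mm.
Far limit Df = s·(H − f)/(H − s) = 39900 × (170064.1 − 141) / (170064.1 − 39900) = 39900 × 169923.1 / 130164.1 ≈ 52088 mm.
Depth of field = Df − Dn = 52088 − 32334 ≈ 19754 mm ≈ 19.8 m.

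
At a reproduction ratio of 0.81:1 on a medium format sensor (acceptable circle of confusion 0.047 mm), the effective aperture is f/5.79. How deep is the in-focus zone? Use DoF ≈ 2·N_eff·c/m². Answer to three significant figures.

At magnification m, DoF ≈ 2·N_eff·c/m² = 2 × 5.79 × 0.047 / 0.81² = 0.5443 / 0.6561 ≈ 0.83 mm.

0.830 mm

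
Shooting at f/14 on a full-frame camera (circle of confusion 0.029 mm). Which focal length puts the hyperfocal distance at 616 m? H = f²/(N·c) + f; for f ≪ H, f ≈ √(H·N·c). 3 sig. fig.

500 mm

From H = f²/(N·c) + f, with f ≪ H: f ≈ √(H·N·c) = √(616000 × 14 × 0.029) = √250096 ≈ 500.1 mm.
The +f correction barely moves this — solving exactly, f² + N·c·f − N·c·H = 0 ⇒ f = (−N·c + √((N·c)² + 4·N·c·H))/2 = (−0.406 + √1000384)/2 ≈ 499.89 mm, so f ≈ 500 mm.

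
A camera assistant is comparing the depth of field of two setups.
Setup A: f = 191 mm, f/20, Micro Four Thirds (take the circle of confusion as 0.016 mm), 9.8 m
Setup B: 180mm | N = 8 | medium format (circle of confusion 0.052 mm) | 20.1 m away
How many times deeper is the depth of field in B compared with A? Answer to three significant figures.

6.61

Setup A: H = 191²/(20×0.016) + 191 ≈ 114194.1 mm; DoF = Df − Dn = 10702.0 − 9038.2 ≈ 1663.8 mm.
Setup B: H = 180²/(8×0.052) + 180 ≈ 78064.6 mm; DoF = Df − Dn = 27008 − 16006 ≈ 11002 mm.
Ratio = 11002 / 1663.8 ≈ 6.61.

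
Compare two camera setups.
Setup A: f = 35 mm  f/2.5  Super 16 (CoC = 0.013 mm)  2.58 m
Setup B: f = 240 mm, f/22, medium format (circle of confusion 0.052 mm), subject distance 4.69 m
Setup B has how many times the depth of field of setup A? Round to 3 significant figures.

2.39

Setup A: H = 35²/(2.5×0.013) + 35 ≈ 37727.3 mm; DoF = Df − Dn = 2766.82 − 2416.82 ≈ 350.00 mm.
Setup B: H = 240²/(22×0.052) + 240 ≈ 50589.7 mm; DoF = Df − Dn = 5144.70 − 4309.15 ≈ 835.55 mm.
Ratio = 835.55 / 350.00 ≈ 2.39.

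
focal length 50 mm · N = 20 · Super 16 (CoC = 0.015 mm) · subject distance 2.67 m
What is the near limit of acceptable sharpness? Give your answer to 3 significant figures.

2.03 m

Hyperfocal distance H = f²/(N·c) + f = 50²/(20 × 0.015) + 50 = 2500/0.3 + 50 ≈ 8383.3 mm ≈ 8.383 m.
Near limit Dn = s·(H − f)/(H + s − 2f) = 2670 × (8383.3 − 50) / (8383.3 + 2670 − 2 × 50) = 2670 × 8333.3 / 10953.3 ≈ 2031.3 mm ≈ 2.03 m.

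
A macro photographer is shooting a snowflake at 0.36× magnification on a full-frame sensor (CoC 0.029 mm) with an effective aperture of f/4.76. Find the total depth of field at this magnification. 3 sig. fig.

2.13 mm

At magnification m, DoF ≈ 2·N_eff·c/m² = 2 × 4.76 × 0.029 / 0.36² = 0.2761 / 0.1296 ≈ 2.13 mm.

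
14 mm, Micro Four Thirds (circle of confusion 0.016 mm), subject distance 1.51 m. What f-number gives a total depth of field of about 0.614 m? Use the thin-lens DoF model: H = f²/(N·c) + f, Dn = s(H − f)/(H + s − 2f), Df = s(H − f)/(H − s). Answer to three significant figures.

f/1.60

Write h = H − f = f²/(N·c). The thin-lens limits are Dn = s·h/(h + (s−f)) and Df = s·h/(h − (s−f)), so DoF = Df − Dn = 2·s·(s−f)·h / (h² − (s−f)²).
That is a quadratic in h: DoF·h² − 2·s·(s−f)·h − DoF·(s−f)² = 0 ⇒ h = (s−f)·(s + √(s² + DoF²)) / DoF = 1496 × (1510 + √(1510² + 614²)) / 614 = 1496 × (1510 + 1630.06) / 614 ≈ 7650.7 mm.
Then N = f²/(c·h) = 14² / (0.016 × 7650.7) = 196 / 122.41 ≈ 1.60.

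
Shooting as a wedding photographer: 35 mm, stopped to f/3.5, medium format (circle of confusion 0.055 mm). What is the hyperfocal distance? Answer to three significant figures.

6.40 m

Hyperfocal distance H = f²/(N·c) + f = 35²/(3.5 × 0.055) + 35 = 1225/0.1925 + 35 ≈ 6398.6 mm ≈ 6.40 m.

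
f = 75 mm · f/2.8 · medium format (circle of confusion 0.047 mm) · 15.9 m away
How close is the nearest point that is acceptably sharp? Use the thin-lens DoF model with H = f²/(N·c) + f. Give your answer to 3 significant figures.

11.6 m

Hyperfocal distance H = f²/(N·c) + f = 75²/(2.8 × 0.047) + 75 = 5625/0.1316 + 75 ≈ 42818.2 mm ≈ 42.82 m.
Near limit Dn = s·(H − f)/(H + s − 2f) = 15900 × (42818.2 − 75) / (42818.2 + 15900 − 2 × 75) = 15900 × 42743.2 / 58568.2 ≈ 11604 mm ≈ 11.6 m.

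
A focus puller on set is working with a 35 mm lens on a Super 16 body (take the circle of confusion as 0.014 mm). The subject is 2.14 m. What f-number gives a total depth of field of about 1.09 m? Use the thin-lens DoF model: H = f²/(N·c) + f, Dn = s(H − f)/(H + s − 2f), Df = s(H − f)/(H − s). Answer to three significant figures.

Write h = H − f = f²/(N·c). The thin-lens limits are Dn = s·h/(h + (s−f)) and Df = s·h/(h − (s−f)), so DoF = Df − Dn = 2·s·(s−f)·h / (h² − (s−f)²).
That is a quadratic in h: DoF·h² − 2·s·(s−f)·h − DoF·(s−f)² = 0 ⇒ h = (s−f)·(s + √(s² + DoF²)) / DoF = 2105 × (2140 + √(2140² + 1090²)) / 1090 = 2105 × (2140 + 2401.60) / 1090 ≈ 8770.7 mm.
Then N = f²/(c·h) = 35² / (0.014 × 8770.7) = 1225 / 122.79 ≈ 9.98.

f/9.98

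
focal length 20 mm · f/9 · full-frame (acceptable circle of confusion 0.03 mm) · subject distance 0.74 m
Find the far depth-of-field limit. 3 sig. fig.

1.44 m

Hyperfocal distance H = f²/(N·c) + f = 20²/(9 × 0.03) + 20 = 400/0.27 + 20 ≈ 1501.5 mm ≈ 1.501 m.
Far limit Df = s·(H − f)/(H − s) = 740 × (1501.5 − 20) / (1501.5 − 740) = 740 × 1481.5 / 761.5 ≈ 1439.7 mm ≈ 1.44 m.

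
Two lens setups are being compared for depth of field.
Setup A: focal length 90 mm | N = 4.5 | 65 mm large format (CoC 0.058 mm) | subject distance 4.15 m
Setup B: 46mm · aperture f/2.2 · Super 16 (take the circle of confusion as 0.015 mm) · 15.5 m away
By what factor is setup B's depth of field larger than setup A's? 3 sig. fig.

7.18

Setup A: H = 90²/(4.5×0.058) + 90 ≈ 31124.5 mm; DoF = Df − Dn = 4774.6 − 3669.9 ≈ 1104.7 mm.
Setup B: H = 46²/(2.2×0.015) + 46 ≈ 64167.2 mm; DoF = Df − Dn = 20421.9 − 12489.8 ≈ 7932.1 mm.
Ratio = 7932.1 / 1104.7 ≈ 7.18.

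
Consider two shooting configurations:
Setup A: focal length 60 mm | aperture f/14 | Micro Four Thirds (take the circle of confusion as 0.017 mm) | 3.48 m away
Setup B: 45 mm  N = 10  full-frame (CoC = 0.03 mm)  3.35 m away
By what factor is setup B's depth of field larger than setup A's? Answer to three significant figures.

2.60

Setup A: H = 60²/(14×0.017) + 60 ≈ 15186.1 mm; DoF = Df − Dn = 4496.7 − 2838.3 ≈ 1658.4 mm.
Setup B: H = 45²/(10×0.03) + 45 ≈ 6795.0 mm; DoF = Df − Dn = 6563.9 − 2248.9 ≈ 4315.0 mm.
Ratio = 4315.0 / 1658.4 ≈ 2.60.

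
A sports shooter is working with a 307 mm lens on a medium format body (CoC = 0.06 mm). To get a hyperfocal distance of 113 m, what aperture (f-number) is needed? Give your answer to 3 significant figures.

Rearrange H = f²/(N·c) + f for N: N = f² / ((H − f)·c).
N = 307² / ((113000 − 307) × 0.06) = 94249 / 6762 ≈ 13.9.

f/13.9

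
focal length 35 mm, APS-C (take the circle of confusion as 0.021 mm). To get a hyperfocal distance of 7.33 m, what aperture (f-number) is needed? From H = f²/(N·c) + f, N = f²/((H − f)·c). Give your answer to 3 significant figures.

f/8

Rearrange H = f²/(N·c) + f for N: N = f² / ((H − f)·c).
N = 35² / ((7330 − 35) × 0.021) = 1225 / 153.2 ≈ 8.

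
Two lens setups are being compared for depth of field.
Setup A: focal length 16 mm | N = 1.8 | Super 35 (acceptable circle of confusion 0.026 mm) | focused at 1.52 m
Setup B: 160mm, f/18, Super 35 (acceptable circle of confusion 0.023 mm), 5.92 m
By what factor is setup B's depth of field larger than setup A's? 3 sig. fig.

Setup A: H = 16²/(1.8×0.026) + 16 ≈ 5486.1 mm; DoF = Df − Dn = 2096.41 − 1192.20 ≈ 904.21 mm.
Setup B: H = 160²/(18×0.023) + 160 ≈ 61995.7 mm; DoF = Df − Dn = 6528.1 − 5415.5 ≈ 1112.6 mm.
Ratio = 1112.6 / 904.21 ≈ 1.23.

1.23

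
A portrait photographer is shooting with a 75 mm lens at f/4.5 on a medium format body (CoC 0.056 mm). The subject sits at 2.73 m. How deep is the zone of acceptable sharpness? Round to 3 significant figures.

Hyperfocal distance H = f²/(N·c) + f = 75²/(4.5 × 0.056) + 75 = 5625/0.252 + 75 ≈ 22396.4 mm ≈ 22.40 m.
Near limit Dn = s·(H − f)/(H + s − 2f) = 2730 × (22396.4 − 75) / (22396.4 + 2730 − 2 × 75) = 2730 × 22321.4 / 24976.4 ≈ 2439.80 mm.
Far limit Df = s·(H − f)/(H − s) = 2730 × (22396.4 − 75) / (22396.4 − 2730) = 2730 × 22321.4 / 19666.4 ≈ 3098.55 mm.
Depth of field = Df − Dn = 3098.55 − 2439.80 ≈ 658.75 mm ≈ 0.659 m.

0.659 m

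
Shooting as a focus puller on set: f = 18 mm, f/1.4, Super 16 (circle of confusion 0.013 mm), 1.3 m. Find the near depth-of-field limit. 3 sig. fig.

Hyperfocal distance H = f²/(N·c) + f = 18²/(1.4 × 0.013) + 18 = 324/0.0182 + 18 ≈ 17820.2 mm ≈ 17.82 m.
Near limit Dn = s·(H − f)/(H + s − 2f) = 1300 × (17820.2 − 18) / (17820.2 + 1300 − 2 × 18) = 1300 × 17802.2 / 19084.2 ≈ 1212.7 mm ≈ 1.21 m.

1.21 m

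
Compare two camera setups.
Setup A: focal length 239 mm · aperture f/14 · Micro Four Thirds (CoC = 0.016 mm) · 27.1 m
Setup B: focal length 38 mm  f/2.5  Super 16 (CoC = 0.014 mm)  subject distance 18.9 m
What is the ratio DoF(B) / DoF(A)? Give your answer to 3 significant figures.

3.78

Setup A: H = 239²/(14×0.016) + 239 ≈ 255243.5 mm; DoF = Df − Dn = 30290.7 − 24517.4 ≈ 5773.3 mm.
Setup B: H = 38²/(2.5×0.014) + 38 ≈ 41295.1 mm; DoF = Df − Dn = 34818 − 12970 ≈ 21848 mm.
Ratio = 21848 / 5773.3 ≈ 3.78.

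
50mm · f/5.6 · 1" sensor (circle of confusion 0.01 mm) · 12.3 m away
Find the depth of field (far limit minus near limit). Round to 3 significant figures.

7.30 m

Hyperfocal distance H = f²/(N·c) + f = 50²/(5.6 × 0.01) + 50 = 2500/0.056 + 50 ≈ 44692.9 mm ≈ 44.69 m.
Near limit Dn = s·(H − f)/(H + s − 2f) = 12300 × (44692.9 − 50) / (44692.9 + 12300 − 2 × 50) = 12300 × 44642.9 / 56892.9 ≈ 9651.6 mm.
Far limit Df = s·(H − f)/(H − s) = 12300 × (44692.9 − 50) / (44692.9 − 12300) = 12300 × 44642.9 / 32392.9 ≈ 16951.5 mm.
Depth of field = Df − Dn = 16951.5 − 9651.6 ≈ 7299.9 mm ≈ 7.30 m.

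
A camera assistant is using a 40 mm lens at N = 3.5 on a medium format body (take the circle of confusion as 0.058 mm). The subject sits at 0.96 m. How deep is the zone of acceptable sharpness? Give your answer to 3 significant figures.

Hyperfocal distance H = f²/(N·c) + f = 40²/(3.5 × 0.058) + 40 = 1600/0.203 + 40 ≈ 7921.8 mm ≈ 7.922 m.
Near limit Dn = s·(H − f)/(H + s − 2f) = 960 × (7921.8 − 40) / (7921.8 + 960 − 2 × 40) = 960 × 7881.8 / 8801.8 ≈ 859.66 mm.
Far limit Df = s·(H − f)/(H − s) = 960 × (7921.8 − 40) / (7921.8 − 960) = 960 × 7881.8 / 6961.8 ≈ 1086.86 mm.
Depth of field = Df − Dn = 1086.86 − 859.66 ≈ 227.20 mm.

227 mm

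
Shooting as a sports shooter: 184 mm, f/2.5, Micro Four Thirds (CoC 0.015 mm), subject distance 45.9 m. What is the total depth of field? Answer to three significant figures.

4.66 m

Hyperfocal distance H = f²/(N·c) + f = 184²/(2.5 × 0.015) + 184 = 33856/0.0375 + 184 ≈ 903010.7 mm ≈ 903.0 m.
Near limit Dn = s·(H − f)/(H + s − 2f) = 45900 × (903010.7 − 184) / (903010.7 + 45900 − 2 × 184) = 45900 × 902826.7 / 948542.7 ≈ 43687.8 mm.
Far limit Df = s·(H − f)/(H − s) = 45900 × (903010.7 − 184) / (903010.7 − 45900) = 45900 × 902826.7 / 857110.7 ≈ 48348.2 mm.
Depth of field = Df − Dn = 48348.2 − 43687.8 ≈ 4660.4 mm ≈ 4.66 m.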